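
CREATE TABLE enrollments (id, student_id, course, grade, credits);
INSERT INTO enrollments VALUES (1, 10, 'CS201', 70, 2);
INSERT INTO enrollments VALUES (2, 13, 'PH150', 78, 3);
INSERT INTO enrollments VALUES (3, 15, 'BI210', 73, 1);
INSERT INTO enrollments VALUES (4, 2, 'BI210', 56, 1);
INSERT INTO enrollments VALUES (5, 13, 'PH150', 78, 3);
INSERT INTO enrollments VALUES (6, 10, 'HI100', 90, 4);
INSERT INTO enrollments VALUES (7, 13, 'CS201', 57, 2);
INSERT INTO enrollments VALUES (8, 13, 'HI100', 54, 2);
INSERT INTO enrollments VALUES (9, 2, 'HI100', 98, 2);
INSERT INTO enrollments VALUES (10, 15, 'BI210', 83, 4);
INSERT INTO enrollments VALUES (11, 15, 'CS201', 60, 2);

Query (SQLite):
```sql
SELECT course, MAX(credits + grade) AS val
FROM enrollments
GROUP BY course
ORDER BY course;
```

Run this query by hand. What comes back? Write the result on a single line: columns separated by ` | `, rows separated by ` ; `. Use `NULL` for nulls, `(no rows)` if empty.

BI210 | 87 ; CS201 | 72 ; HI100 | 100 ; PH150 | 81

For each row compute credits + grade.
Group by course; take MAX of the expression per group.
  BI210: ids {3, 4, 10} → MAX(credits + grade)=87
  CS201: ids {1, 7, 11} → MAX(credits + grade)=72
  HI100: ids {6, 8, 9} → MAX(credits + grade)=100
  PH150: ids {2, 5} → MAX(credits + grade)=81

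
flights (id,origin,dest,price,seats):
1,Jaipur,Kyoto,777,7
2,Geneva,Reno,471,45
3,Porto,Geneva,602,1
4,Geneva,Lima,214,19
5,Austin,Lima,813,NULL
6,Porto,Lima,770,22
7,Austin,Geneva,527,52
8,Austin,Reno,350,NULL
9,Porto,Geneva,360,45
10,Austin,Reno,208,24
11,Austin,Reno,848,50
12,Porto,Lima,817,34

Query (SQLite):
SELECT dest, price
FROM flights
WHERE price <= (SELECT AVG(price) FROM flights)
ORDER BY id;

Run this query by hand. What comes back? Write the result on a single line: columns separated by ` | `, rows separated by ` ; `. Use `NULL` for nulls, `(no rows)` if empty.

Scalar subquery: AVG(price) over all flights rows = 563.083333 (≈; comparison uses full precision).
Keep rows where price <= that value.

Reno | 471 ; Lima | 214 ; Geneva | 527 ; Reno | 350 ; Geneva | 360 ; Reno | 208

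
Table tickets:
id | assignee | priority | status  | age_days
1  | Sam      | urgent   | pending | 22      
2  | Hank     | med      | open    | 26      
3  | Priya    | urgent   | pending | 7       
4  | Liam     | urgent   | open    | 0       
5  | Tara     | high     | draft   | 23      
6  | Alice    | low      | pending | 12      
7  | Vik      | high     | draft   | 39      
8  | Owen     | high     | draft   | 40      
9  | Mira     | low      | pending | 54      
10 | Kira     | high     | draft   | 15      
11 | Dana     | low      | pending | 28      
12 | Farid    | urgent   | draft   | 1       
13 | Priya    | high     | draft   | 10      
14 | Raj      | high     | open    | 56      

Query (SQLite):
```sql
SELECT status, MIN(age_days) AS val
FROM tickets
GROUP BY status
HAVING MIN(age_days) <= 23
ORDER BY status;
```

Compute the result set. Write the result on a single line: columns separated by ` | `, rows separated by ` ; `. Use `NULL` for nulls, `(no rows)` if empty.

draft | 1 ; open | 0 ; pending | 7

Partition tickets by status; compute MIN(age_days) within each group.
HAVING: keep groups where MIN(age_days) <= 23.
  draft: ids {5, 7, 8, 10, 12, 13} → MIN(age_days)=1
  open: ids {2, 4, 14} → MIN(age_days)=0
  pending: ids {1, 3, 6, 9, 11} → MIN(age_days)=7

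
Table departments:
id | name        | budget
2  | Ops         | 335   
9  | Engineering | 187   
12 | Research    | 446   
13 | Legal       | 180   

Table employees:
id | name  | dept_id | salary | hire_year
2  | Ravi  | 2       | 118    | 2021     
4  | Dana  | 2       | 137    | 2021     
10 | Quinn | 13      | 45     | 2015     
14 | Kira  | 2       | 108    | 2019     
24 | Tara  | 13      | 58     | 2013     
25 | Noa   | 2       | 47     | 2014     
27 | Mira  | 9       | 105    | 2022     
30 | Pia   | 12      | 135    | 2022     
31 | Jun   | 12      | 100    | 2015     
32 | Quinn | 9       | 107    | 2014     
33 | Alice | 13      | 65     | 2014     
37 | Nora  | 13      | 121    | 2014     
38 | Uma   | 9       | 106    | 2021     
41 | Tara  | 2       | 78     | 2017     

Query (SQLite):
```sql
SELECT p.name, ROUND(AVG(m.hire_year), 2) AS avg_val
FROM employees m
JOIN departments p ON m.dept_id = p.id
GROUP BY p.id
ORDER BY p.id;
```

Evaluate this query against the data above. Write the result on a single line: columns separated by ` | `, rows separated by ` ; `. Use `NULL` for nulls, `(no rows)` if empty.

Join each employees row to its departments via dept_id.
Group joined rows by departments.id; compute ROUND(AVG(m.hire_year), 2) per group.
  2: ids {2, 4, 14, 25, 41} → ROUND(AVG(m.hire_year), 2)=2018.4
  9: ids {27, 32, 38} → ROUND(AVG(m.hire_year), 2)=2019
  12: ids {30, 31} → ROUND(AVG(m.hire_year), 2)=2018.5
  13: ids {10, 24, 33, 37} → ROUND(AVG(m.hire_year), 2)=2014

Ops | 2018.4 ; Engineering | 2019 ; Research | 2018.5 ; Legal | 2014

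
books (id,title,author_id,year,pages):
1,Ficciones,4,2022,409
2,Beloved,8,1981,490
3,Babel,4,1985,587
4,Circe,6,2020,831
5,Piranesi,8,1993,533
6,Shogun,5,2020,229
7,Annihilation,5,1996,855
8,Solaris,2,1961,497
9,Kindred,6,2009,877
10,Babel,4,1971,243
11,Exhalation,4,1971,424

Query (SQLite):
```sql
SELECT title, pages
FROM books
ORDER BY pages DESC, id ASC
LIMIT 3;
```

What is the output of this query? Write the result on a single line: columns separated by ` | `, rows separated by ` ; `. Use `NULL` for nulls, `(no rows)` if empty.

Kindred | 877 ; Annihilation | 855 ; Circe | 831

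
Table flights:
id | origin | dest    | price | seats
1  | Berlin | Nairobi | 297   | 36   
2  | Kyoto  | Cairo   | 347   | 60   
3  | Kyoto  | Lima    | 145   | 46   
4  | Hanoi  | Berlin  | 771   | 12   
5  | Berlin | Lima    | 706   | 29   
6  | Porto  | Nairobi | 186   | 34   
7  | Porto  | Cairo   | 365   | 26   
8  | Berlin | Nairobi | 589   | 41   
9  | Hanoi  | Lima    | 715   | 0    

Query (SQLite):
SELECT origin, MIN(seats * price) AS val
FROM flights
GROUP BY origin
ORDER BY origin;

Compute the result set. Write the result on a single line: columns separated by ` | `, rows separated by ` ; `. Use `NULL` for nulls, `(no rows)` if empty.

Berlin | 10692 ; Hanoi | 0 ; Kyoto | 6670 ; Porto | 6324

For each row compute seats * price.
Group by origin; take MIN of the expression per group.
  Berlin: ids {1, 5, 8} → MIN(seats * price)=10692
  Hanoi: ids {4, 9} → MIN(seats * price)=0
  Kyoto: ids {2, 3} → MIN(seats * price)=6670
  Porto: ids {6, 7} → MIN(seats * price)=6324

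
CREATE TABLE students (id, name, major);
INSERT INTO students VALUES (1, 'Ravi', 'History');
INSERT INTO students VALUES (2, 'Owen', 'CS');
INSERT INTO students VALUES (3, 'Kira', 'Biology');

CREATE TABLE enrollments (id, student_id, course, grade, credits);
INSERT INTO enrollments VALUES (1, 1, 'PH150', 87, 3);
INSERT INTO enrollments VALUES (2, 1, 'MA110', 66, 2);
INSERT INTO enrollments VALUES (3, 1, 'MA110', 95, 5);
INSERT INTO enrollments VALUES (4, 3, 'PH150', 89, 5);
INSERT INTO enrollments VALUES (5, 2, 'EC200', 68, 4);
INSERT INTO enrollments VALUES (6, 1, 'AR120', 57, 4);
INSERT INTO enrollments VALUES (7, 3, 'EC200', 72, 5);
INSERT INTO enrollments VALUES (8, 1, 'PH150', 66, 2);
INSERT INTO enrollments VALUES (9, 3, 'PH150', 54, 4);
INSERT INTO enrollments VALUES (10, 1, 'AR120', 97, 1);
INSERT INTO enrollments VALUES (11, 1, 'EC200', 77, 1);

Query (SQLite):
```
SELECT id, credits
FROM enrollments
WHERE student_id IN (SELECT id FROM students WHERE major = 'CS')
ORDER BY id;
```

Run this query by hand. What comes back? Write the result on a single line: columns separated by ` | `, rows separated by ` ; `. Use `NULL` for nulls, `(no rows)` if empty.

5 | 4

Inner query: students.id where major = 'CS'.
Outer: keep enrollments rows whose student_id is in that set.
Inner query → {2}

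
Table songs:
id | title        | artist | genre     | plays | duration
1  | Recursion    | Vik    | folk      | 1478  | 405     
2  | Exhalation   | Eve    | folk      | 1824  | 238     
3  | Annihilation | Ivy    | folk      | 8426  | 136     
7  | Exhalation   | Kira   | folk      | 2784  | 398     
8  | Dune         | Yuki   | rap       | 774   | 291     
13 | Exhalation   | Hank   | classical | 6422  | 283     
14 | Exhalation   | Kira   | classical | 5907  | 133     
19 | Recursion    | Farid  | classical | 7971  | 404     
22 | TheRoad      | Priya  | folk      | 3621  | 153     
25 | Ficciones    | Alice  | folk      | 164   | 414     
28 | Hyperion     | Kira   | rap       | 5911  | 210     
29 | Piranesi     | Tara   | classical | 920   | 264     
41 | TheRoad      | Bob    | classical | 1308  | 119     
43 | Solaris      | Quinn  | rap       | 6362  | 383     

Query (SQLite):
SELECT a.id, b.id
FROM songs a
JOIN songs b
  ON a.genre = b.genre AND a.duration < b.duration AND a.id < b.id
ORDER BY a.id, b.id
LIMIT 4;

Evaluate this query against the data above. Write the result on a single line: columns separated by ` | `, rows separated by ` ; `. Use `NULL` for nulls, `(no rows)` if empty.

1 | 25 ; 2 | 7 ; 2 | 25 ; 3 | 7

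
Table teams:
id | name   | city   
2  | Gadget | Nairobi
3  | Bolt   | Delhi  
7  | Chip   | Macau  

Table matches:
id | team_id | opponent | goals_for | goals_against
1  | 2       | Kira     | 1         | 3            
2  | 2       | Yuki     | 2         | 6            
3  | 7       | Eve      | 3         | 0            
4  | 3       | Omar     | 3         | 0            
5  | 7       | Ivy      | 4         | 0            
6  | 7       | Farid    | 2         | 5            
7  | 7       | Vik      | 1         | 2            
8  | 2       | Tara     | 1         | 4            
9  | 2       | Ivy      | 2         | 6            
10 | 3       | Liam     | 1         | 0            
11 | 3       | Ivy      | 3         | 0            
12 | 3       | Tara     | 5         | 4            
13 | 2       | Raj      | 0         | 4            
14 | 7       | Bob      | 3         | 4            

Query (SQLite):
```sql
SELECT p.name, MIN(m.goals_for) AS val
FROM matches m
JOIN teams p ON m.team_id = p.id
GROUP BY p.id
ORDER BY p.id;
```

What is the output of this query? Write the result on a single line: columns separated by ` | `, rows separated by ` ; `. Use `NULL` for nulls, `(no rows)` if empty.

Gadget | 0 ; Bolt | 1 ; Chip | 1

Join each matches row to its teams via team_id.
Group joined rows by teams.id; compute MIN(m.goals_for) per group.
  2: ids {1, 2, 8, 9, 13} → MIN(m.goals_for)=0
  3: ids {4, 10, 11, 12} → MIN(m.goals_for)=1
  7: ids {3, 5, 6, 7, 14} → MIN(m.goals_for)=1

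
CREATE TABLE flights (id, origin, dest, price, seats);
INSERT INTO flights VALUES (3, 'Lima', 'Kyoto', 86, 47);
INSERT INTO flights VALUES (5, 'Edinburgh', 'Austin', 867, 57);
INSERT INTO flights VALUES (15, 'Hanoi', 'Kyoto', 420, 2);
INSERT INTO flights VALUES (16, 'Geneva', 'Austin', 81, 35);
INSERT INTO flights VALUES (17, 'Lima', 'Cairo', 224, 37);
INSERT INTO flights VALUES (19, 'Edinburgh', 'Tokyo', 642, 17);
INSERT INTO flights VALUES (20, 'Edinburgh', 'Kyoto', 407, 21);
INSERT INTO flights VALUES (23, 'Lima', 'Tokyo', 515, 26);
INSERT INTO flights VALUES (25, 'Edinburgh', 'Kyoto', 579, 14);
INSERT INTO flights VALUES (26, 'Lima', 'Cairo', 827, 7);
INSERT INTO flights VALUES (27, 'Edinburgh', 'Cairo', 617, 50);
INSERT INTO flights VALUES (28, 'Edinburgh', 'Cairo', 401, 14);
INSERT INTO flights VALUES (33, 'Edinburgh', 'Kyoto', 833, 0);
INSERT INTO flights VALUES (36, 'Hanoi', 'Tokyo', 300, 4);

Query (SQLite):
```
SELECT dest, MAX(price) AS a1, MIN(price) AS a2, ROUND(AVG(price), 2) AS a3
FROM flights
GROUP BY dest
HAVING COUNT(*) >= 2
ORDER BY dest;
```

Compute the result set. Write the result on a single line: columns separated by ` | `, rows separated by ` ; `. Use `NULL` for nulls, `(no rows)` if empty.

Group flights by dest.
Per group compute: MAX(price), MIN(price), ROUND(AVG(price), 2).
HAVING: drop groups with fewer than 2 rows.
  Austin: ids {5, 16} → MAX(price)=867, MIN(price)=81, ROUND(AVG(price), 2)=474
  Cairo: ids {17, 26, 27, 28} → MAX(price)=827, MIN(price)=224, ROUND(AVG(price), 2)=517.25
  Kyoto: ids {3, 15, 20, 25, 33} → MAX(price)=833, MIN(price)=86, ROUND(AVG(price), 2)=465
  Tokyo: ids {19, 23, 36} → MAX(price)=642, MIN(price)=300, ROUND(AVG(price), 2)=485.67

Austin | 867 | 81 | 474 ; Cairo | 827 | 224 | 517.25 ; Kyoto | 833 | 86 | 465 ; Tokyo | 642 | 300 | 485.67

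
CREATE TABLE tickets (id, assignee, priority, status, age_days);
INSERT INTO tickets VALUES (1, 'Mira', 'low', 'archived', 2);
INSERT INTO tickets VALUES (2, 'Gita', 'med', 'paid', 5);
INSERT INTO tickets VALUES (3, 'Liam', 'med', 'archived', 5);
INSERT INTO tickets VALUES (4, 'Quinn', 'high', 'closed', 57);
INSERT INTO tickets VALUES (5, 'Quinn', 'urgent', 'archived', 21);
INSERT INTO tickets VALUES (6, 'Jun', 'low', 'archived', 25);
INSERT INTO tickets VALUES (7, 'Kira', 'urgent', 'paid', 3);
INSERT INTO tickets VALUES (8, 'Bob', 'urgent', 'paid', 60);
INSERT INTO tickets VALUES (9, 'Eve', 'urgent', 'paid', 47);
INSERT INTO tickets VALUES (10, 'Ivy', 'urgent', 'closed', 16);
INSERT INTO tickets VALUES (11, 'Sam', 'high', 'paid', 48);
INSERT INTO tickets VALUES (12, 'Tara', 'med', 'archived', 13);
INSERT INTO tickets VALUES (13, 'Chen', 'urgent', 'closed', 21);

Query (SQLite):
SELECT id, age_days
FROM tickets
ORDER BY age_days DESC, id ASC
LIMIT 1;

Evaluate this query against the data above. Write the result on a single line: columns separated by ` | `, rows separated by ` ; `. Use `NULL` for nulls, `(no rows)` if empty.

8 | 60

Sort by age_days desc, tiebreak id asc: (60, id=8), (57, id=4), (48, id=11), (47, id=9) …. Take first 1.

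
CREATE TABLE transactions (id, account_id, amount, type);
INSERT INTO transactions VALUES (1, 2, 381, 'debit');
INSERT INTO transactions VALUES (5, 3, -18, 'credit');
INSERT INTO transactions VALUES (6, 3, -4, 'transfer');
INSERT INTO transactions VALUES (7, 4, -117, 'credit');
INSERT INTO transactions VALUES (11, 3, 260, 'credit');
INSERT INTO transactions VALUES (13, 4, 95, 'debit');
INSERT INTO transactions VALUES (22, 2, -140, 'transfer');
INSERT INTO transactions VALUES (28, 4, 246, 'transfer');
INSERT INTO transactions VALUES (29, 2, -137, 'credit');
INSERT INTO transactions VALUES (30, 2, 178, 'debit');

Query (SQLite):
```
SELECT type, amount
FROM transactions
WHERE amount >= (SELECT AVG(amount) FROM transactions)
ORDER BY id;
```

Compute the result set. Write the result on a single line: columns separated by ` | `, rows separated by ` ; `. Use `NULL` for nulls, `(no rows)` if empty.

debit | 381 ; credit | 260 ; debit | 95 ; transfer | 246 ; debit | 178

Scalar subquery: AVG(amount) over all transactions rows = 74.4.
Keep rows where amount >= that value.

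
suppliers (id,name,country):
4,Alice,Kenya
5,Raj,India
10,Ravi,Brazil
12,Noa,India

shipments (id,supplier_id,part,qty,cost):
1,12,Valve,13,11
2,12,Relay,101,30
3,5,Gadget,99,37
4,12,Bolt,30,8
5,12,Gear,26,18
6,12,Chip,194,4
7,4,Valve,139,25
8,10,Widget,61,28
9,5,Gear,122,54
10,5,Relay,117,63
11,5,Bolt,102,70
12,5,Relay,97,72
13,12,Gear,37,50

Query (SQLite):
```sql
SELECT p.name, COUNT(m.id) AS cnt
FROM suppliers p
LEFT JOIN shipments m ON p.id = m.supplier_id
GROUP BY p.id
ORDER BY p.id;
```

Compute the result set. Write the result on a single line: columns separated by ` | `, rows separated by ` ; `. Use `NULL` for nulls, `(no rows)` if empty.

Alice | 1 ; Raj | 5 ; Ravi | 1 ; Noa | 6

LEFT JOIN keeps every suppliers row; unmatched ones get NULL for shipments columns.
Group by suppliers.id and compute COUNT(m.id). COUNT(col) of an all-NULL group is 0.
  4: ids {7} → COUNT(m.id)=1
  5: ids {3, 9, 10, 11, 12} → COUNT(m.id)=5
  10: ids {8} → COUNT(m.id)=1
  12: ids {1, 2, 4, 5, 6, 13} → COUNT(m.id)=6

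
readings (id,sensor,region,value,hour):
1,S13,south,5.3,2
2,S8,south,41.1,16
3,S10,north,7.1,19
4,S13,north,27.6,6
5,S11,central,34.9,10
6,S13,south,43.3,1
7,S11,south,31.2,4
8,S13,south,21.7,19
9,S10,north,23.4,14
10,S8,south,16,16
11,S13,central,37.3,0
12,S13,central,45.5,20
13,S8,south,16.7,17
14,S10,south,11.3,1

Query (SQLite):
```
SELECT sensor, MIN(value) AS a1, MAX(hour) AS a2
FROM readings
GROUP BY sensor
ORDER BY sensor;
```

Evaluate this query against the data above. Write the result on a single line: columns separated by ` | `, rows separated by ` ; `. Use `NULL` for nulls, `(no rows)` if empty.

Group readings by sensor.
Per group compute: MIN(value), MAX(hour).
  S10: ids {3, 9, 14} → MIN(value)=7.1, MAX(hour)=19
  S11: ids {5, 7} → MIN(value)=31.2, MAX(hour)=10
  S13: ids {1, 4, 6, 8, 11, 12} → MIN(value)=5.3, MAX(hour)=20
  S8: ids {2, 10, 13} → MIN(value)=16, MAX(hour)=17

S10 | 7.1 | 19 ; S11 | 31.2 | 10 ; S13 | 5.3 | 20 ; S8 | 16 | 17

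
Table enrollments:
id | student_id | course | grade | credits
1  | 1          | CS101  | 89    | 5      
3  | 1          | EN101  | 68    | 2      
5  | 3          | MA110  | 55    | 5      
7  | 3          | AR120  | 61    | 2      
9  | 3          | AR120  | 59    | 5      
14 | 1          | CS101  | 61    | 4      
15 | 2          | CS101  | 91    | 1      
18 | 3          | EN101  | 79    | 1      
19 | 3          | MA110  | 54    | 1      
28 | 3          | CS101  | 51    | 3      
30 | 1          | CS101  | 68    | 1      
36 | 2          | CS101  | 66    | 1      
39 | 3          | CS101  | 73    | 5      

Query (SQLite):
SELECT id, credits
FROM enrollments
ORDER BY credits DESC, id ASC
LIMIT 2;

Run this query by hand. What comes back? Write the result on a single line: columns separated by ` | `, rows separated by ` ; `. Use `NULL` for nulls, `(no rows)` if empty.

1 | 5 ; 5 | 5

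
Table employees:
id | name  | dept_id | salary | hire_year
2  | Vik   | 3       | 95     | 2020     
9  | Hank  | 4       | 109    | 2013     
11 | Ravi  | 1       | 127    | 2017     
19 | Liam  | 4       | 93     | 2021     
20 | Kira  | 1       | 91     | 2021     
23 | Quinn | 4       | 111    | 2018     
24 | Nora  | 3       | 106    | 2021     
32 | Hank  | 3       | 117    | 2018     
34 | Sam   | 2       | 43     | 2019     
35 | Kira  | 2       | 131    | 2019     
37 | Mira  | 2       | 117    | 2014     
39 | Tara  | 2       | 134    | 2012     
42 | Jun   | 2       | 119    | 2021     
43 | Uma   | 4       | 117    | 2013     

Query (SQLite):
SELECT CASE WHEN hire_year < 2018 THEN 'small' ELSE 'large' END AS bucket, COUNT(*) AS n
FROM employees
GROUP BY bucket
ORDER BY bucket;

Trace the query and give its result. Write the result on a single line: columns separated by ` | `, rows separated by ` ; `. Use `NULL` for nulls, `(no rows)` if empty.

Bucket rows by hire_year < 2018 → 'small' else 'large'; count each bucket.

large | 9 ; small | 5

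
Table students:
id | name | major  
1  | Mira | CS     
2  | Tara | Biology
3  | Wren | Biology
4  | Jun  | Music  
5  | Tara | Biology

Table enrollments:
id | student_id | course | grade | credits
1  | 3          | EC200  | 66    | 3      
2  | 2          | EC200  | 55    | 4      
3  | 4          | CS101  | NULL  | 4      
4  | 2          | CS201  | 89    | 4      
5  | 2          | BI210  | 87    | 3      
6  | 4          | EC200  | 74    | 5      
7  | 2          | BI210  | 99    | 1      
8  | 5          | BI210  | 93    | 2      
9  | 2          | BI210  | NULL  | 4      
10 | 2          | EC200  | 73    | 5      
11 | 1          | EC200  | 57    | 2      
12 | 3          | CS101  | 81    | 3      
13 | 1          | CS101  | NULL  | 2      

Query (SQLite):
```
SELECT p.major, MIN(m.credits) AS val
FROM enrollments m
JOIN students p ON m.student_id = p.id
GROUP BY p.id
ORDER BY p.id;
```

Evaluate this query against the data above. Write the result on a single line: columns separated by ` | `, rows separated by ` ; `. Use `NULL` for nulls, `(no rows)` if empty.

CS | 2 ; Biology | 1 ; Biology | 3 ; Music | 4 ; Biology | 2

Join each enrollments row to its students via student_id.
Group joined rows by students.id; compute MIN(m.credits) per group.
  1: ids {11, 13} → MIN(m.credits)=2
  2: ids {2, 4, 5, 7, 9, 10} → MIN(m.credits)=1
  3: ids {1, 12} → MIN(m.credits)=3
  4: ids {3, 6} → MIN(m.credits)=4
  5: ids {8} → MIN(m.credits)=2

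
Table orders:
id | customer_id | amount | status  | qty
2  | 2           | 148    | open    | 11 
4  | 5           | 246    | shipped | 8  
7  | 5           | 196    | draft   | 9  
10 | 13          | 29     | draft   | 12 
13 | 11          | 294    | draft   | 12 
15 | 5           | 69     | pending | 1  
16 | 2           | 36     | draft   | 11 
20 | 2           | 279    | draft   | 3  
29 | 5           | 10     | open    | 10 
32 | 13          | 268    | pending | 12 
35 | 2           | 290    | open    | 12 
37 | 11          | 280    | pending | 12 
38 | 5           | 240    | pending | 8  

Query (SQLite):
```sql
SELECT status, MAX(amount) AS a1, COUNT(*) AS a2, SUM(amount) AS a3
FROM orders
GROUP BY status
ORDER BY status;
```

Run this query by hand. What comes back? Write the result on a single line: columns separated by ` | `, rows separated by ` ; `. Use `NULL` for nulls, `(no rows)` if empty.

Group orders by status.
Per group compute: MAX(amount), COUNT(*), SUM(amount).
  draft: ids {7, 10, 13, 16, 20} → MAX(amount)=294, COUNT(*)=5, SUM(amount)=834
  open: ids {2, 29, 35} → MAX(amount)=290, COUNT(*)=3, SUM(amount)=448
  pending: ids {15, 32, 37, 38} → MAX(amount)=280, COUNT(*)=4, SUM(amount)=857
  shipped: ids {4} → MAX(amount)=246, COUNT(*)=1, SUM(amount)=246

draft | 294 | 5 | 834 ; open | 290 | 3 | 448 ; pending | 280 | 4 | 857 ; shipped | 246 | 1 | 246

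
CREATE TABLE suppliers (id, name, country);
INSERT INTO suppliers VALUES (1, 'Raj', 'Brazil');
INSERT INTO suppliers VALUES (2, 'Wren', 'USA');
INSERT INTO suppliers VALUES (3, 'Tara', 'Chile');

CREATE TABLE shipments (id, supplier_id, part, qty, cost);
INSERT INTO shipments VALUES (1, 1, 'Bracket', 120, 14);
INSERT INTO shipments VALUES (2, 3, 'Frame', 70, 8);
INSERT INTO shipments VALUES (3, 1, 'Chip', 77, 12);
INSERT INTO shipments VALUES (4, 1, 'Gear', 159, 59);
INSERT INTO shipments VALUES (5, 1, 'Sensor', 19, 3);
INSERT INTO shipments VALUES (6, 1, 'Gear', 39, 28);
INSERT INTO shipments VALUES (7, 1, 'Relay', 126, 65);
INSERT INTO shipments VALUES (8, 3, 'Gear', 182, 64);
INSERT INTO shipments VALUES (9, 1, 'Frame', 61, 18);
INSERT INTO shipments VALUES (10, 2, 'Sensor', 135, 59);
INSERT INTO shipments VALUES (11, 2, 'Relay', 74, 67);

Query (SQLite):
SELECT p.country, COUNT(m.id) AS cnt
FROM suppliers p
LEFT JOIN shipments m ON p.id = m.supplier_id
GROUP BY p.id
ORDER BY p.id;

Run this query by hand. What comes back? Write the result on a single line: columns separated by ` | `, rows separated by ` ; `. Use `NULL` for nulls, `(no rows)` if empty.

LEFT JOIN keeps every suppliers row; unmatched ones get NULL for shipments columns.
Group by suppliers.id and compute COUNT(m.id). COUNT(col) of an all-NULL group is 0.
  1: ids {1, 3, 4, 5, 6, 7, 9} → COUNT(m.id)=7
  2: ids {10, 11} → COUNT(m.id)=2
  3: ids {2, 8} → COUNT(m.id)=2

Brazil | 7 ; USA | 2 ; Chile | 2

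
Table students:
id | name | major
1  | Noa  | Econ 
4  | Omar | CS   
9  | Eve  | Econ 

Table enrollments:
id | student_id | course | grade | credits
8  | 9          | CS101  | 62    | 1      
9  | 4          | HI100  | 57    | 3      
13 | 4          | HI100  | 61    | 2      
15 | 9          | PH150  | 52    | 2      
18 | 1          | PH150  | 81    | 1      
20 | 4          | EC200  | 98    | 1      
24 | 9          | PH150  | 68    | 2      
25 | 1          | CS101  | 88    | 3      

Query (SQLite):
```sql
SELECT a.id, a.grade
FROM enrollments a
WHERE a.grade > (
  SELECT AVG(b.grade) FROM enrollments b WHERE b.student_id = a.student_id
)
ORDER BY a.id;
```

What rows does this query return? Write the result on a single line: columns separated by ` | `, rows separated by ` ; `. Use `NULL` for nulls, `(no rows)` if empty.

8 | 62 ; 20 | 98 ; 24 | 68 ; 25 | 88

For each enrollments row a, compute AVG(grade) over rows sharing a.student_id.
Keep row a if a.grade > that per-group AVG.
  student_id=1: AVG(grade) = 84.5
  student_id=4: AVG(grade) = 72.0
  student_id=9: AVG(grade) = 60.666667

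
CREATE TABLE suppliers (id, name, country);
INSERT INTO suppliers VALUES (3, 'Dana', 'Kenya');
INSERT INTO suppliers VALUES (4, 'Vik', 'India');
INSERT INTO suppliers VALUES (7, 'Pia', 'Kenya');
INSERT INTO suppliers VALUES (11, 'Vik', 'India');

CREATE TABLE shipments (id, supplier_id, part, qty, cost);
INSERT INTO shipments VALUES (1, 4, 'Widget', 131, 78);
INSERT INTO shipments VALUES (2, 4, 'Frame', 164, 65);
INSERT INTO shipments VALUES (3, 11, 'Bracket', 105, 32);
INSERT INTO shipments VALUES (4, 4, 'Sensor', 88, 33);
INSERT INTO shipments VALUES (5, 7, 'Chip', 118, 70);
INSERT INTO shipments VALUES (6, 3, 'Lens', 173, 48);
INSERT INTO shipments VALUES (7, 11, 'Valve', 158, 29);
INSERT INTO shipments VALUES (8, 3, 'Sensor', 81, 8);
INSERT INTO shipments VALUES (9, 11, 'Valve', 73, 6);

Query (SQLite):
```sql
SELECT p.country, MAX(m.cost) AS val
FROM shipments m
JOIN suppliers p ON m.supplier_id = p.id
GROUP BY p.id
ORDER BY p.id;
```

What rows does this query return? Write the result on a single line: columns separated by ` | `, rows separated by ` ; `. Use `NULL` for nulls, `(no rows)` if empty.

Kenya | 48 ; India | 78 ; Kenya | 70 ; India | 32

Join each shipments row to its suppliers via supplier_id.
Group joined rows by suppliers.id; compute MAX(m.cost) per group.
  3: ids {6, 8} → MAX(m.cost)=48
  4: ids {1, 2, 4} → MAX(m.cost)=78
  7: ids {5} → MAX(m.cost)=70
  11: ids {3, 7, 9} → MAX(m.cost)=32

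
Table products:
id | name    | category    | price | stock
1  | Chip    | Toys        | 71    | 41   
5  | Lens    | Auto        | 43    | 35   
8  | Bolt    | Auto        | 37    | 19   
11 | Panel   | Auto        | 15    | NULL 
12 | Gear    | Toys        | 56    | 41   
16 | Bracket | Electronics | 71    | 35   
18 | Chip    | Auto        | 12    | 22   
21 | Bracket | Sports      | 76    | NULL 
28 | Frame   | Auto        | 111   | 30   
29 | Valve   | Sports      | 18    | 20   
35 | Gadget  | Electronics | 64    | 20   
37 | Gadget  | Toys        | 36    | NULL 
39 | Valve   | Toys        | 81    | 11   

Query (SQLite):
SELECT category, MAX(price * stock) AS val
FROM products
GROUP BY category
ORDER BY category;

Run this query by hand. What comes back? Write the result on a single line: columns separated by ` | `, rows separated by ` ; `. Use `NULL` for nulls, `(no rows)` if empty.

For each row compute price * stock.
Group by category; take MAX of the expression per group.
  Auto: ids {5, 8, 11, 18, 28} → MAX(price * stock)=3330
  Electronics: ids {16, 35} → MAX(price * stock)=2485
  Sports: ids {21, 29} → MAX(price * stock)=360
  Toys: ids {1, 12, 37, 39} → MAX(price * stock)=2911

Auto | 3330 ; Electronics | 2485 ; Sports | 360 ; Toys | 2911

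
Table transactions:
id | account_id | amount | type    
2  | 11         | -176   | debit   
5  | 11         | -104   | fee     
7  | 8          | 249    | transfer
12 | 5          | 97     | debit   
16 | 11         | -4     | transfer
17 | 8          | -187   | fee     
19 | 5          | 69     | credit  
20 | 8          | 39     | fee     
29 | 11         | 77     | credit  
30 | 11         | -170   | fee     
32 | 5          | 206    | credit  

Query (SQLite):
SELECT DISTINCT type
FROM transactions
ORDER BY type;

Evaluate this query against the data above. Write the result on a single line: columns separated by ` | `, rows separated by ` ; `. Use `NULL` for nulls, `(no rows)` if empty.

Collect distinct type values from transactions.

credit ; debit ; fee ; transfer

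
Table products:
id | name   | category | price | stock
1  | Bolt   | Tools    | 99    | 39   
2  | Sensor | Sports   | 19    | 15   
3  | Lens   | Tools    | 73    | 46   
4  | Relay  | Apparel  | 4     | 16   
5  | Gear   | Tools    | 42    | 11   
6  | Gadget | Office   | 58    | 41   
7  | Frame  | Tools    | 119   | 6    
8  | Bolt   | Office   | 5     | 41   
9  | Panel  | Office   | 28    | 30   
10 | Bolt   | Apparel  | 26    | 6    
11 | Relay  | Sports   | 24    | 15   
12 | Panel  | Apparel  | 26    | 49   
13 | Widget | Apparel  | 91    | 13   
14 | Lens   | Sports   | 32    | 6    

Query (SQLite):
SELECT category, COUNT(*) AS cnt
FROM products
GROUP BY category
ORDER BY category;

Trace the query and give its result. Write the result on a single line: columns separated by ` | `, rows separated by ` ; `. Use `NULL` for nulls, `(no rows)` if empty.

Apparel | 4 ; Office | 3 ; Sports | 3 ; Tools | 4

Partition products by category; compute COUNT(*) within each group.
  Apparel: ids {4, 10, 12, 13} → COUNT(*)=4
  Office: ids {6, 8, 9} → COUNT(*)=3
  Sports: ids {2, 11, 14} → COUNT(*)=3
  Tools: ids {1, 3, 5, 7} → COUNT(*)=4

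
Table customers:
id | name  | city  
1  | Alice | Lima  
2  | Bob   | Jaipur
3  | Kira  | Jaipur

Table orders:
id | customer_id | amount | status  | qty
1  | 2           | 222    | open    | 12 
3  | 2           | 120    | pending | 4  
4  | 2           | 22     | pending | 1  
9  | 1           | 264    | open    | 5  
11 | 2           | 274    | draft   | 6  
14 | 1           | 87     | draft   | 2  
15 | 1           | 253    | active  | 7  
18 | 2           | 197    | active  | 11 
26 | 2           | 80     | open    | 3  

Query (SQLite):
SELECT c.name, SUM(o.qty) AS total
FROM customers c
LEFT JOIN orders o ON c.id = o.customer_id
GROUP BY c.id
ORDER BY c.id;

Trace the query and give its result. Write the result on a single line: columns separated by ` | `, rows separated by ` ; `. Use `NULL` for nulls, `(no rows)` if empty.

LEFT JOIN keeps every customers row; unmatched ones get NULL for orders columns.
Group by customers.id and compute SUM(o.qty). SUM over an all-NULL group is NULL.
  1: ids {9, 14, 15} → SUM(o.qty)=14
  2: ids {1, 3, 4, 11, 18, 26} → SUM(o.qty)=37
  3: ids {—} → SUM(o.qty)=NULL

Alice | 14 ; Bob | 37 ; Kira | NULL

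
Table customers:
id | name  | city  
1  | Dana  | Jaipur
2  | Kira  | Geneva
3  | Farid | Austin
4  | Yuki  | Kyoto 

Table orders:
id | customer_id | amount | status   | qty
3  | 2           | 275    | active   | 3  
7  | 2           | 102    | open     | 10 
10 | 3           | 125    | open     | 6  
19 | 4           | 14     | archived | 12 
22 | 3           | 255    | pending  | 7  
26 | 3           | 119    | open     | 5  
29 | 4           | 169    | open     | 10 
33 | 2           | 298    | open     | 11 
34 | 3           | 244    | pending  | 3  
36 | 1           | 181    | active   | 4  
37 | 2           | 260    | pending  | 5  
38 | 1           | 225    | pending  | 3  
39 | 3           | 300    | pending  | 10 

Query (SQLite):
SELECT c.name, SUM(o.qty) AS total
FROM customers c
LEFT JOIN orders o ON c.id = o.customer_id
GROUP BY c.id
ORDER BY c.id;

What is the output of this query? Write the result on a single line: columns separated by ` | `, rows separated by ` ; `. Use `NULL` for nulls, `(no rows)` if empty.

Dana | 7 ; Kira | 29 ; Farid | 31 ; Yuki | 22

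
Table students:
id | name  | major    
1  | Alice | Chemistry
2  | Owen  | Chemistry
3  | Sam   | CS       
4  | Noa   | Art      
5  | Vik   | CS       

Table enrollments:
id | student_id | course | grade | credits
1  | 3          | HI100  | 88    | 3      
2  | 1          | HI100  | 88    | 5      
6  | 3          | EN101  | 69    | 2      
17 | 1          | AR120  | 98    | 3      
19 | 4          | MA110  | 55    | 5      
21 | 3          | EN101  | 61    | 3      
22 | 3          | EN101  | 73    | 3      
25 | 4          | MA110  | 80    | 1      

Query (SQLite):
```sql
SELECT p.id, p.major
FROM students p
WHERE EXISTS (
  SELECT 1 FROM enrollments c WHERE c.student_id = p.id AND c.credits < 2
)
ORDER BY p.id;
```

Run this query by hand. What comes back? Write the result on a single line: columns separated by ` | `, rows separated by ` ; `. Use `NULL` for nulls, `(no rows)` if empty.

For each students row, check whether any enrollments with matching student_id has credits < 2.
Keep rows where that is true.

4 | Art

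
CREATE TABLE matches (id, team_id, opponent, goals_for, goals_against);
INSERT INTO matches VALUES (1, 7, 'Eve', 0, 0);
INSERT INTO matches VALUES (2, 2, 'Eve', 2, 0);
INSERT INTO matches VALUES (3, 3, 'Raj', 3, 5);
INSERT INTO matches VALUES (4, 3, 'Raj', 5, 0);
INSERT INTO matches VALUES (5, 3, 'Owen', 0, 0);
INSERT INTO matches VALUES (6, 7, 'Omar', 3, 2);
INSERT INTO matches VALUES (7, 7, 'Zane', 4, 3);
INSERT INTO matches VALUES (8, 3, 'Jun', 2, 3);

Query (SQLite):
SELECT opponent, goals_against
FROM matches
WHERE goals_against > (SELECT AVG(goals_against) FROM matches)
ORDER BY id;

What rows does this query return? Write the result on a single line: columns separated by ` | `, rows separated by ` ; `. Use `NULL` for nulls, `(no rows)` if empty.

Raj | 5 ; Omar | 2 ; Zane | 3 ; Jun | 3

Scalar subquery: AVG(goals_against) over all matches rows = 1.625.
Keep rows where goals_against > that value.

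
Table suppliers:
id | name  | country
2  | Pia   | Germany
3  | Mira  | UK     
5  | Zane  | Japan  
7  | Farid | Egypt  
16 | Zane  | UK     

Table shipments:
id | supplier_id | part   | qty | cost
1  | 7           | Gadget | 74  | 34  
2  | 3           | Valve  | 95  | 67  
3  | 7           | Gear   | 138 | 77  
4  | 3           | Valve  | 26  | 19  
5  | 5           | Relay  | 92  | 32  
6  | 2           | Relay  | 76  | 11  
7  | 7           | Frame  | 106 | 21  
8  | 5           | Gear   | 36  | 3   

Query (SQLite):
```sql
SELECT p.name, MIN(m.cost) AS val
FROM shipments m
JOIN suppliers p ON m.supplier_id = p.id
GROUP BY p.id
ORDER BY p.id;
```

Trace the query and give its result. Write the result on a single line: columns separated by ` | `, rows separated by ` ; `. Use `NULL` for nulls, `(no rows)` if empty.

Join each shipments row to its suppliers via supplier_id.
Group joined rows by suppliers.id; compute MIN(m.cost) per group.
  2: ids {6} → MIN(m.cost)=11
  3: ids {2, 4} → MIN(m.cost)=19
  5: ids {5, 8} → MIN(m.cost)=3
  7: ids {1, 3, 7} → MIN(m.cost)=21

Pia | 11 ; Mira | 19 ; Zane | 3 ; Farid | 21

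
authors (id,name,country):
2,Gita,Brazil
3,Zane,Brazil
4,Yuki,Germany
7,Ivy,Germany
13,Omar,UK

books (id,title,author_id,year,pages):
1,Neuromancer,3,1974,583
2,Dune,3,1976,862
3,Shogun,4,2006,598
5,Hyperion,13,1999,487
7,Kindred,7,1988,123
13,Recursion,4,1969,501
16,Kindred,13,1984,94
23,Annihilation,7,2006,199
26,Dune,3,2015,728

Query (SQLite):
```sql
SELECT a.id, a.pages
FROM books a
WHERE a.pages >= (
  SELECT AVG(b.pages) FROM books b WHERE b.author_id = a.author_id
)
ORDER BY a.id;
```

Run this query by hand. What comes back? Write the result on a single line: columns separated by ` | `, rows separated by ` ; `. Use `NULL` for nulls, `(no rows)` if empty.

2 | 862 ; 3 | 598 ; 5 | 487 ; 23 | 199 ; 26 | 728

For each books row a, compute AVG(pages) over rows sharing a.author_id.
Keep row a if a.pages >= that per-group AVG.
  author_id=3: AVG(pages) = 724.333333
  author_id=4: AVG(pages) = 549.5
  author_id=7: AVG(pages) = 161.0
  author_id=13: AVG(pages) = 290.5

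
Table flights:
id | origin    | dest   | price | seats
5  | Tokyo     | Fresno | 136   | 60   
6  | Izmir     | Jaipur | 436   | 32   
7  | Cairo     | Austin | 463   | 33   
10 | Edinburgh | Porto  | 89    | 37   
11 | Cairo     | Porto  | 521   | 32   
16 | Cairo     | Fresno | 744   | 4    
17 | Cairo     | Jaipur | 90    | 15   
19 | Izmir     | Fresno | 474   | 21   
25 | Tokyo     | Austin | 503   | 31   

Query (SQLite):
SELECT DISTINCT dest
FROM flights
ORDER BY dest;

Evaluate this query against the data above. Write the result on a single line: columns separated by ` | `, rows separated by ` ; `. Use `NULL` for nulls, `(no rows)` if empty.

Austin ; Fresno ; Jaipur ; Porto

Collect distinct dest values from flights.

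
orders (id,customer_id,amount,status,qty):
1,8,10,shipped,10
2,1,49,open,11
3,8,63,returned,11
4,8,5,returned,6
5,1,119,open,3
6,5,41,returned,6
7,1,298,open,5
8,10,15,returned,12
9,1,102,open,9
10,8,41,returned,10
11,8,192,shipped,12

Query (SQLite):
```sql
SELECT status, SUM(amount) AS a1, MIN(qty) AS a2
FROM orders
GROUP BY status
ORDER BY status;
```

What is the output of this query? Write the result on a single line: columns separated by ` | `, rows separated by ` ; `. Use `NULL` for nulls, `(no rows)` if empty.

open | 568 | 3 ; returned | 165 | 6 ; shipped | 202 | 10

Group orders by status.
Per group compute: SUM(amount), MIN(qty).
  open: ids {2, 5, 7, 9} → SUM(amount)=568, MIN(qty)=3
  returned: ids {3, 4, 6, 8, 10} → SUM(amount)=165, MIN(qty)=6
  shipped: ids {1, 11} → SUM(amount)=202, MIN(qty)=10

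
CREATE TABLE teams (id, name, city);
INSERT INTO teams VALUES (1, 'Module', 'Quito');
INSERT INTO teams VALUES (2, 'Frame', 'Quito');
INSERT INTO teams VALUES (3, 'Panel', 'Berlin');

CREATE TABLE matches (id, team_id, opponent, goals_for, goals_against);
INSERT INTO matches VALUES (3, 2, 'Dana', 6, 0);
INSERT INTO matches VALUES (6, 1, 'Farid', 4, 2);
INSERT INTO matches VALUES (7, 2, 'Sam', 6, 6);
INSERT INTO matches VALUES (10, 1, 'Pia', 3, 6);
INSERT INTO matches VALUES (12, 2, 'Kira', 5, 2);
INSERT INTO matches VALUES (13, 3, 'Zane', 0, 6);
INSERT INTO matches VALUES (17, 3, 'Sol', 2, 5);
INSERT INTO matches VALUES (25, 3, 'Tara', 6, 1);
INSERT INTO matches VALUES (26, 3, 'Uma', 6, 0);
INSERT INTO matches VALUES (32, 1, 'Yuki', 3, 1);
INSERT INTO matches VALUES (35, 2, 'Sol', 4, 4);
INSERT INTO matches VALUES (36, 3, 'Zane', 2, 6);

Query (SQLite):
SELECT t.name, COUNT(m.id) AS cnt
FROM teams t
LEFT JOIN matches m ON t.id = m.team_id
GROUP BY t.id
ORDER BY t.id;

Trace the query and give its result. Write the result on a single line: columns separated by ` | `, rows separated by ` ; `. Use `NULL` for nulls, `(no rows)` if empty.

Module | 3 ; Frame | 4 ; Panel | 5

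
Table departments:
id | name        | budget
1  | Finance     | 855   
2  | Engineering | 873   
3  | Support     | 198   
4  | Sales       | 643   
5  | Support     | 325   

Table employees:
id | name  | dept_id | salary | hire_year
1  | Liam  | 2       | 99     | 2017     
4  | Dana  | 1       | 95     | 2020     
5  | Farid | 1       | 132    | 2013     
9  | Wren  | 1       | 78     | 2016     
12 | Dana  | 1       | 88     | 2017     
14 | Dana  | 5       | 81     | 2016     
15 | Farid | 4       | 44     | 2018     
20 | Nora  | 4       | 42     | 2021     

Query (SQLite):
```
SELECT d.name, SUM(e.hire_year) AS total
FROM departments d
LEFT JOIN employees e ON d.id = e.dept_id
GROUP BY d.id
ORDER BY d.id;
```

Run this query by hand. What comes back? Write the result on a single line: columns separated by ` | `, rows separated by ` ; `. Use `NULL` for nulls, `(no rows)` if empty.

Finance | 8066 ; Engineering | 2017 ; Support | NULL ; Sales | 4039 ; Support | 2016

LEFT JOIN keeps every departments row; unmatched ones get NULL for employees columns.
Group by departments.id and compute SUM(e.hire_year). SUM over an all-NULL group is NULL.
  1: ids {4, 5, 9, 12} → SUM(e.hire_year)=8066
  2: ids {1} → SUM(e.hire_year)=2017
  3: ids {—} → SUM(e.hire_year)=NULL
  4: ids {15, 20} → SUM(e.hire_year)=4039
  5: ids {14} → SUM(e.hire_year)=2016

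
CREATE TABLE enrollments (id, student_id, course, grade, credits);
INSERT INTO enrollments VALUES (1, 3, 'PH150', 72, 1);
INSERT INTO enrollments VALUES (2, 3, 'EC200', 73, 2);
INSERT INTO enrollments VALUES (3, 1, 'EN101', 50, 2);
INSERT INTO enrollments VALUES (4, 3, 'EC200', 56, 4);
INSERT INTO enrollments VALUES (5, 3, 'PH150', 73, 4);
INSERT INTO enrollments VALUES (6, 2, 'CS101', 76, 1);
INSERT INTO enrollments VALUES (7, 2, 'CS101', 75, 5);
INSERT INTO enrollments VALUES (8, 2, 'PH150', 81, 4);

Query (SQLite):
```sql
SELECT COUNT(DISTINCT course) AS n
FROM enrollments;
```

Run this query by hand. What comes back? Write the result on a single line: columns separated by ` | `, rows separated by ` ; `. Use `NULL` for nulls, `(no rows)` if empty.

4

Count distinct non-NULL course values.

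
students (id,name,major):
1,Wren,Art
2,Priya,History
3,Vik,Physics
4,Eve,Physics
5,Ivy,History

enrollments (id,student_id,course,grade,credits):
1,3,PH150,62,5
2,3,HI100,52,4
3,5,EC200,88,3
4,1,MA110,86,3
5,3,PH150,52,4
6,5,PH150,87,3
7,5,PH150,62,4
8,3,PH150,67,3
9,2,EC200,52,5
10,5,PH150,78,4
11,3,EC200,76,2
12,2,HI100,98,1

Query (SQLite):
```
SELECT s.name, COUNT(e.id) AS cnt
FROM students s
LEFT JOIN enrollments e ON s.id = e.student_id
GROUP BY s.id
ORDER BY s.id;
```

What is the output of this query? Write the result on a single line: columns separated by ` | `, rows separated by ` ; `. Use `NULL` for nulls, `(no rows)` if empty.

Wren | 1 ; Priya | 2 ; Vik | 5 ; Eve | 0 ; Ivy | 4

LEFT JOIN keeps every students row; unmatched ones get NULL for enrollments columns.
Group by students.id and compute COUNT(e.id). COUNT(col) of an all-NULL group is 0.
  1: ids {4} → COUNT(e.id)=1
  2: ids {9, 12} → COUNT(e.id)=2
  3: ids {1, 2, 5, 8, 11} → COUNT(e.id)=5
  4: ids {—} → COUNT(e.id)=0
  5: ids {3, 6, 7, 10} → COUNT(e.id)=4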